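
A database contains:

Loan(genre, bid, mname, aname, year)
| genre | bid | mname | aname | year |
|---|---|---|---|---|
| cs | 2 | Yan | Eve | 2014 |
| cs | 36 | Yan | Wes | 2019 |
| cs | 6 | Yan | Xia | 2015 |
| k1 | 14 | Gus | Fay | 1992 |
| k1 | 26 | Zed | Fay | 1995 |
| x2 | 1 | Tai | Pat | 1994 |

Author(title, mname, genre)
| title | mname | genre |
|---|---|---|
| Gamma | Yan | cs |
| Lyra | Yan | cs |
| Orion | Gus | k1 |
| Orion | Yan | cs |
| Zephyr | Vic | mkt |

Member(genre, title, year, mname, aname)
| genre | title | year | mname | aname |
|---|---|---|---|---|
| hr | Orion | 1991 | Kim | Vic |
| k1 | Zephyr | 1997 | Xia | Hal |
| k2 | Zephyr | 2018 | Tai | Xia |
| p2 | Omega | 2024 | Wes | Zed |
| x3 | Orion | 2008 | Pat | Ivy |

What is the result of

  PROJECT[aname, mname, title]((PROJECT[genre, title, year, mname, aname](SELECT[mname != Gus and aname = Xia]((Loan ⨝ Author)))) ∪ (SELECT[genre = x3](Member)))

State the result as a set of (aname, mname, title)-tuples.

{(Ivy, Pat, Orion), (Xia, Yan, Gamma), (Xia, Yan, Lyra), (Xia, Yan, Orion)}

Loan ⋈ Author (natural join on genre, mname): {(cs, 2, Yan, Eve, 2014, Gamma), (cs, 2, Yan, Eve, 2014, Lyra), (cs, 2, Yan, Eve, 2014, Orion), (cs, 36, Yan, Wes, 2019, Gamma), (cs, 36, Yan, Wes, 2019, Lyra), (cs, 36, Yan, Wes, 2019, Orion), (cs, 6, Yan, Xia, 2015, Gamma), (cs, 6, Yan, Xia, 2015, Lyra), (cs, 6, Yan, Xia, 2015, Orion), (k1, 14, Gus, Fay, 1992, Orion)}
Selection mname != Gus and aname = Xia: {(cs, 6, Yan, Xia, 2015, Gamma), (cs, 6, Yan, Xia, 2015, Lyra), (cs, 6, Yan, Xia, 2015, Orion)}
Keep only column(s) genre, title, year, mname, aname: {(cs, Gamma, 2015, Yan, Xia), (cs, Lyra, 2015, Yan, Xia), (cs, Orion, 2015, Yan, Xia)}
Selection genre = x3: {(x3, Orion, 2008, Pat, Ivy)}
Taking the union: {(cs, Gamma, 2015, Yan, Xia), (cs, Lyra, 2015, Yan, Xia), (cs, Orion, 2015, Yan, Xia), (x3, Orion, 2008, Pat, Ivy)}
Keep only column(s) aname, mname, title: {(Ivy, Pat, Orion), (Xia, Yan, Gamma), (Xia, Yan, Lyra), (Xia, Yan, Orion)}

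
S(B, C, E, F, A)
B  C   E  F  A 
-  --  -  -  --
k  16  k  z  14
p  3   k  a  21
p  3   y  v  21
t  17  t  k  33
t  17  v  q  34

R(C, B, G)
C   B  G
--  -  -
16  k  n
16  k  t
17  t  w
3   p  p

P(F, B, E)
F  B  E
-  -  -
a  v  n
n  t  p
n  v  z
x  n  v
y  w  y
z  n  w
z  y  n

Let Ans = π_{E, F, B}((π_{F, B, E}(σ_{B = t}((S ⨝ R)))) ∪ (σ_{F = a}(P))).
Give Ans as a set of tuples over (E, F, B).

Joining S and R on B, C yields {(k, 16, k, z, 14, n), (k, 16, k, z, 14, t), (p, 3, k, a, 21, p), (p, 3, y, v, 21, p), (t, 17, t, k, 33, w), (t, 17, v, q, 34, w)}.
Filtering on B = t leaves {(t, 17, t, k, 33, w), (t, 17, v, q, 34, w)}.
Keep only column(s) F, B, E: {(k, t, t), (q, t, v)}
Filtering on F = a leaves {(a, v, n)}.
Taking the union: {(a, v, n), (k, t, t), (q, t, v)}
Keep only column(s) E, F, B: {(n, a, v), (t, k, t), (v, q, t)}

{(n, a, v), (t, k, t), (v, q, t)}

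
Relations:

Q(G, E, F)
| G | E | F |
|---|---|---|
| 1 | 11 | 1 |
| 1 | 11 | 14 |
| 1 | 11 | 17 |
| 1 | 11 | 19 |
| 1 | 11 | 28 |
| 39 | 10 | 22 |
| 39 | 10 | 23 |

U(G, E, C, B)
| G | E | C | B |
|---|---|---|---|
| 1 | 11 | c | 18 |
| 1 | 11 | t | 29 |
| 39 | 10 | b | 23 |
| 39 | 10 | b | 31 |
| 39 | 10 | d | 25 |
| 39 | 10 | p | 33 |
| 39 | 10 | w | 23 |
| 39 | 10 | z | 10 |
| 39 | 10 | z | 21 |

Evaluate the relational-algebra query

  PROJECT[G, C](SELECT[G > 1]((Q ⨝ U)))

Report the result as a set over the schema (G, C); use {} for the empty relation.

{(39, b), (39, d), (39, p), (39, w), (39, z)}

Joining Q and U on G, E yields {(1, 11, 1, c, 18), (1, 11, 1, t, 29), (1, 11, 14, c, 18), (1, 11, 14, t, 29), (1, 11, 17, c, 18), (1, 11, 17, t, 29), (1, 11, 19, c, 18), (1, 11, 19, t, 29), (1, 11, 28, c, 18), (1, 11, 28, t, 29), (39, 10, 22, b, 23), (39, 10, 22, b, 31), (39, 10, 22, d, 25), (39, 10, 22, p, 33), (39, 10, 22, w, 23), (39, 10, 22, z, 10), (39, 10, 22, z, 21), (39, 10, 23, b, 23), (39, 10, 23, b, 31), (39, 10, 23, d, 25), (39, 10, 23, p, 33), (39, 10, 23, w, 23), (39, 10, 23, z, 10), (39, 10, 23, z, 21)}.
Filtering on G > 1 leaves {(39, 10, 22, b, 23), (39, 10, 22, b, 31), (39, 10, 22, d, 25), (39, 10, 22, p, 33), (39, 10, 22, w, 23), (39, 10, 22, z, 10), (39, 10, 22, z, 21), (39, 10, 23, b, 23), (39, 10, 23, b, 31), (39, 10, 23, d, 25), (39, 10, 23, p, 33), (39, 10, 23, w, 23), (39, 10, 23, z, 10), (39, 10, 23, z, 21)}.
π_{G, C} gives {(39, b), (39, d), (39, p), (39, w), (39, z)} (9 duplicate(s) eliminated).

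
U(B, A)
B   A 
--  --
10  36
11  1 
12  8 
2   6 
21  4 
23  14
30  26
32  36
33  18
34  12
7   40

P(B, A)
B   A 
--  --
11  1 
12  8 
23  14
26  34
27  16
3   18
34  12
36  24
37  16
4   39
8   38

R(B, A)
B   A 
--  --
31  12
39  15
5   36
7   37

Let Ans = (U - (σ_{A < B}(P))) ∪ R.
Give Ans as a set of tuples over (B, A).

Selection A < B: {(11, 1), (12, 8), (23, 14), (27, 16), (34, 12), (36, 24), (37, 16)}
Taking the difference: {(10, 36), (2, 6), (21, 4), (30, 26), (32, 36), (33, 18), (7, 40)}
Taking the union: {(10, 36), (2, 6), (21, 4), (30, 26), (31, 12), (32, 36), (33, 18), (39, 15), (5, 36), (7, 37), (7, 40)}

{(10, 36), (2, 6), (21, 4), (30, 26), (31, 12), (32, 36), (33, 18), (39, 15), (5, 36), (7, 37), (7, 40)}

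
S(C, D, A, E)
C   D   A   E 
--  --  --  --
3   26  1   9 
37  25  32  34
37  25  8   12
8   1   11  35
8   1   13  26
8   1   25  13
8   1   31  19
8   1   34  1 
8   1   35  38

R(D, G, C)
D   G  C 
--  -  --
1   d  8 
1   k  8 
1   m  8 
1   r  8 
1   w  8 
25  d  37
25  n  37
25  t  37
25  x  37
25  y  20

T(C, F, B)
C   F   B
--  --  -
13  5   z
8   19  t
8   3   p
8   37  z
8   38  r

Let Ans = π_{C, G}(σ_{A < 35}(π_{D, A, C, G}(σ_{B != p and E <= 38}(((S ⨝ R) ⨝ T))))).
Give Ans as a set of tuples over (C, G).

{(8, d), (8, k), (8, m), (8, r), (8, w)}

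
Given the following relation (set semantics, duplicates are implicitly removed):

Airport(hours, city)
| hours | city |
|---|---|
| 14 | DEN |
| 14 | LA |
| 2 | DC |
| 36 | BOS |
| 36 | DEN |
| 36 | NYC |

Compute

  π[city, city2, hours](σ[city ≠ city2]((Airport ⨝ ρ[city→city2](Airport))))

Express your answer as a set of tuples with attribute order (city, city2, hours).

{(BOS, DEN, 36), (BOS, NYC, 36), (DEN, BOS, 36), (DEN, LA, 14), (DEN, NYC, 36), (LA, DEN, 14), (NYC, BOS, 36), (NYC, DEN, 36)}

ρ[city→city2]: schema becomes (hours, city2); tuples unchanged.
Natural join on hours: {(14, DEN, DEN), (14, DEN, LA), (14, LA, DEN), (14, LA, LA), (2, DC, DC), (36, BOS, BOS), (36, BOS, DEN), (36, BOS, NYC), (36, DEN, BOS), (36, DEN, DEN), (36, DEN, NYC), (36, NYC, BOS), (36, NYC, DEN), (36, NYC, NYC)}
Filtering on city ≠ city2 leaves {(14, DEN, LA), (14, LA, DEN), (36, BOS, DEN), (36, BOS, NYC), (36, DEN, BOS), (36, DEN, NYC), (36, NYC, BOS), (36, NYC, DEN)}.
Projecting to city, city2, hours: {(BOS, DEN, 36), (BOS, NYC, 36), (DEN, BOS, 36), (DEN, LA, 14), (DEN, NYC, 36), (LA, DEN, 14), (NYC, BOS, 36), (NYC, DEN, 36)}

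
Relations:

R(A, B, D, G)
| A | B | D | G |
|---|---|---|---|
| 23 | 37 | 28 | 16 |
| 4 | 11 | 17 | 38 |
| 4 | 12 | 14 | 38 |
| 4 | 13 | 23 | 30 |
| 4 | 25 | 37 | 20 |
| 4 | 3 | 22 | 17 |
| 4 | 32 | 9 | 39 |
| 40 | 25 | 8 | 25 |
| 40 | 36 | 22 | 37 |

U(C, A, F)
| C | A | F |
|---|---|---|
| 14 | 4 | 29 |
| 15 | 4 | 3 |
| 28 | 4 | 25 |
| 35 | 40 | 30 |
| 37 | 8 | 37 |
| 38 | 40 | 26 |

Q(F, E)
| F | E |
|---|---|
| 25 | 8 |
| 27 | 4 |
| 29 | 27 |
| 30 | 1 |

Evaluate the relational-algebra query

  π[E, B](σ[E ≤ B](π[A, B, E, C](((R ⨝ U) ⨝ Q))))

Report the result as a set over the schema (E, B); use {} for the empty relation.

{(1, 25), (1, 36), (27, 32), (8, 11), (8, 12), (8, 13), (8, 25), (8, 32)}

Natural join on A: {(4, 11, 17, 38, 14, 29), (4, 11, 17, 38, 15, 3), (4, 11, 17, 38, 28, 25), (4, 12, 14, 38, 14, 29), (4, 12, 14, 38, 15, 3), (4, 12, 14, 38, 28, 25), (4, 13, 23, 30, 14, 29), (4, 13, 23, 30, 15, 3), (4, 13, 23, 30, 28, 25), (4, 25, 37, 20, 14, 29), (4, 25, 37, 20, 15, 3), (4, 25, 37, 20, 28, 25), (4, 3, 22, 17, 14, 29), (4, 3, 22, 17, 15, 3), (4, 3, 22, 17, 28, 25), (4, 32, 9, 39, 14, 29), (4, 32, 9, 39, 15, 3), (4, 32, 9, 39, 28, 25), (40, 25, 8, 25, 35, 30), (40, 25, 8, 25, 38, 26), (40, 36, 22, 37, 35, 30), (40, 36, 22, 37, 38, 26)}
Natural join on F: {(4, 11, 17, 38, 14, 29, 27), (4, 11, 17, 38, 28, 25, 8), (4, 12, 14, 38, 14, 29, 27), (4, 12, 14, 38, 28, 25, 8), (4, 13, 23, 30, 14, 29, 27), (4, 13, 23, 30, 28, 25, 8), (4, 25, 37, 20, 14, 29, 27), (4, 25, 37, 20, 28, 25, 8), (4, 3, 22, 17, 14, 29, 27), (4, 3, 22, 17, 28, 25, 8), (4, 32, 9, 39, 14, 29, 27), (4, 32, 9, 39, 28, 25, 8), (40, 25, 8, 25, 35, 30, 1), (40, 36, 22, 37, 35, 30, 1)}
Projecting to A, B, E, C: {(4, 11, 27, 14), (4, 11, 8, 28), (4, 12, 27, 14), (4, 12, 8, 28), (4, 13, 27, 14), (4, 13, 8, 28), (4, 25, 27, 14), (4, 25, 8, 28), (4, 3, 27, 14), (4, 3, 8, 28), (4, 32, 27, 14), (4, 32, 8, 28), (40, 25, 1, 35), (40, 36, 1, 35)}
Selection E ≤ B: {(4, 11, 8, 28), (4, 12, 8, 28), (4, 13, 8, 28), (4, 25, 8, 28), (4, 32, 27, 14), (4, 32, 8, 28), (40, 25, 1, 35), (40, 36, 1, 35)}
Projecting to E, B: {(1, 25), (1, 36), (27, 32), (8, 11), (8, 12), (8, 13), (8, 25), (8, 32)}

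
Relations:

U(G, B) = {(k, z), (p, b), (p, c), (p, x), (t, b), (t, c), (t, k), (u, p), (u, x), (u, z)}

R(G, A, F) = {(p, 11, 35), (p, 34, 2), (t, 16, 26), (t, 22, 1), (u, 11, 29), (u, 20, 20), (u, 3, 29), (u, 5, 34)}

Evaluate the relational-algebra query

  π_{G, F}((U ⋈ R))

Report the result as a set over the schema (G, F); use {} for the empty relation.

{(p, 2), (p, 35), (t, 1), (t, 26), (u, 20), (u, 29), (u, 34)}

Natural join on G: {(p, b, 11, 35), (p, b, 34, 2), (p, c, 11, 35), (p, c, 34, 2), (p, x, 11, 35), (p, x, 34, 2), (t, b, 16, 26), (t, b, 22, 1), (t, c, 16, 26), (t, c, 22, 1), (t, k, 16, 26), (t, k, 22, 1), (u, p, 11, 29), (u, p, 20, 20), (u, p, 3, 29), (u, p, 5, 34), (u, x, 11, 29), (u, x, 20, 20), (u, x, 3, 29), (u, x, 5, 34), (u, z, 11, 29), (u, z, 20, 20), (u, z, 3, 29), (u, z, 5, 34)}
Keep only column(s) G, F (17 duplicate(s) eliminated): {(p, 2), (p, 35), (t, 1), (t, 26), (u, 20), (u, 29), (u, 34)}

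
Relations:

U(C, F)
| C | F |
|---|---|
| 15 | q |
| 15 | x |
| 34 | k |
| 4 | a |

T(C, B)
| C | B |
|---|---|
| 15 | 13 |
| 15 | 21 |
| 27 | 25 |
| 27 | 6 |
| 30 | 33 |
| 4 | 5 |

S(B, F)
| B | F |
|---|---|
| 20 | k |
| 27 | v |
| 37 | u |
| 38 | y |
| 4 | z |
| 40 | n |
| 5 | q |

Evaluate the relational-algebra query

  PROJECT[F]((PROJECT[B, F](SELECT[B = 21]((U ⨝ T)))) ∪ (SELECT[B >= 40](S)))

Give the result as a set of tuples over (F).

{n, q, x}

Natural join on C: {(15, q, 13), (15, q, 21), (15, x, 13), (15, x, 21), (4, a, 5)}
Apply σ_{B = 21}; surviving tuples: {(15, q, 21), (15, x, 21)}
π_{B, F} gives {(21, q), (21, x)}.
Apply σ_{B >= 40}; surviving tuples: {(40, n)}
Union: {(21, q), (21, x)} with {(40, n)} → {(21, q), (21, x), (40, n)}
π_{F} gives {n, q, x}.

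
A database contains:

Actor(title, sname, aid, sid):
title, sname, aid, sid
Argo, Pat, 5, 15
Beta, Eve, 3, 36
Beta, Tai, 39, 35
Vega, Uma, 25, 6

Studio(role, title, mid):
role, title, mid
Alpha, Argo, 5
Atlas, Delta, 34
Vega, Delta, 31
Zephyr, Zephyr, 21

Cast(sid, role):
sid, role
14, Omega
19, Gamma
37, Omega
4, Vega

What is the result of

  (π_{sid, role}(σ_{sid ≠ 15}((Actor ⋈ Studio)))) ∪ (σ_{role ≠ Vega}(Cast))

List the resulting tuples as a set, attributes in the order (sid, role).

{(14, Omega), (19, Gamma), (37, Omega)}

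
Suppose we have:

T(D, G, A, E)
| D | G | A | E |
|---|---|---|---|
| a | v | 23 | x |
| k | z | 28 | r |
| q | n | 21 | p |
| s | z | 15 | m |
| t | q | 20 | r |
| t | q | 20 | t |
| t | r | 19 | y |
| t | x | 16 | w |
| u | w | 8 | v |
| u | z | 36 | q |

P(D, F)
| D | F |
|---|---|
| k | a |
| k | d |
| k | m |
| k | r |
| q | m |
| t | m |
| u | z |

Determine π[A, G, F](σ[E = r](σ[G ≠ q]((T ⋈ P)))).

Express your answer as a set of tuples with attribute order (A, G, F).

{(28, z, a), (28, z, d), (28, z, m), (28, z, r)}

Natural join on D: {(k, z, 28, r, a), (k, z, 28, r, d), (k, z, 28, r, m), (k, z, 28, r, r), (q, n, 21, p, m), (t, q, 20, r, m), (t, q, 20, t, m), (t, r, 19, y, m), (t, x, 16, w, m), (u, w, 8, v, z), (u, z, 36, q, z)}
Apply σ_{G ≠ q}; surviving tuples: {(k, z, 28, r, a), (k, z, 28, r, d), (k, z, 28, r, m), (k, z, 28, r, r), (q, n, 21, p, m), (t, r, 19, y, m), (t, x, 16, w, m), (u, w, 8, v, z), (u, z, 36, q, z)}
Apply σ_{E = r}; surviving tuples: {(k, z, 28, r, a), (k, z, 28, r, d), (k, z, 28, r, m), (k, z, 28, r, r)}
π_{A, G, F} gives {(28, z, a), (28, z, d), (28, z, m), (28, z, r)}.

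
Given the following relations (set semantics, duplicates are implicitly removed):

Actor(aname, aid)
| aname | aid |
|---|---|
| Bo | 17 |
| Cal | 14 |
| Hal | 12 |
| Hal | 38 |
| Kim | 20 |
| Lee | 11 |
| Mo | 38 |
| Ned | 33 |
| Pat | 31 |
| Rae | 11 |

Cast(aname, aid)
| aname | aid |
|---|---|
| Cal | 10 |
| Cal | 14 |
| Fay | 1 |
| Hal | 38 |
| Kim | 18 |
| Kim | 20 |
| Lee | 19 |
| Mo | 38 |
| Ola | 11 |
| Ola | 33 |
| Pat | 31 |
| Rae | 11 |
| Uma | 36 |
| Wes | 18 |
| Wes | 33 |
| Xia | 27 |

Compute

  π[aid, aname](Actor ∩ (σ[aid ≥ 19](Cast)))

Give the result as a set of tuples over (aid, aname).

Filtering on aid ≥ 19 leaves {(Hal, 38), (Kim, 20), (Lee, 19), (Mo, 38), (Ola, 33), (Pat, 31), (Uma, 36), (Wes, 33), (Xia, 27)}.
Taking the intersection: {(Hal, 38), (Kim, 20), (Mo, 38), (Pat, 31)}
π[aid, aname]: project onto (aid, aname) → {(20, Kim), (31, Pat), (38, Hal), (38, Mo)}

{(20, Kim), (31, Pat), (38, Hal), (38, Mo)}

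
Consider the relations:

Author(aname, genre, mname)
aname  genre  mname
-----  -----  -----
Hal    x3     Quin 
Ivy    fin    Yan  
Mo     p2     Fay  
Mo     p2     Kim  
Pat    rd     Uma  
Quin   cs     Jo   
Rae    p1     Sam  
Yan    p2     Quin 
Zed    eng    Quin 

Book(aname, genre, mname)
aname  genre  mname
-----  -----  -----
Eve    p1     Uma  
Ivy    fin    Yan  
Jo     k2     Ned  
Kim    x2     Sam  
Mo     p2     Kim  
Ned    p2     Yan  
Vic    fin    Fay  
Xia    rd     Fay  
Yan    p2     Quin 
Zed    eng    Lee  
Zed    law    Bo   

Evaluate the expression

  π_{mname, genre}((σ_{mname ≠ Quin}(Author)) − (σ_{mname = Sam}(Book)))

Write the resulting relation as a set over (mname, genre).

{(Fay, p2), (Jo, cs), (Kim, p2), (Sam, p1), (Uma, rd), (Yan, fin)}

Filtering on mname ≠ Quin leaves {(Ivy, fin, Yan), (Mo, p2, Fay), (Mo, p2, Kim), (Pat, rd, Uma), (Quin, cs, Jo), (Rae, p1, Sam)}.
Filtering on mname = Sam leaves {(Kim, x2, Sam)}.
Set difference of the two operands is {(Ivy, fin, Yan), (Mo, p2, Fay), (Mo, p2, Kim), (Pat, rd, Uma), (Quin, cs, Jo), (Rae, p1, Sam)}.
Projecting to mname, genre: {(Fay, p2), (Jo, cs), (Kim, p2), (Sam, p1), (Uma, rd), (Yan, fin)}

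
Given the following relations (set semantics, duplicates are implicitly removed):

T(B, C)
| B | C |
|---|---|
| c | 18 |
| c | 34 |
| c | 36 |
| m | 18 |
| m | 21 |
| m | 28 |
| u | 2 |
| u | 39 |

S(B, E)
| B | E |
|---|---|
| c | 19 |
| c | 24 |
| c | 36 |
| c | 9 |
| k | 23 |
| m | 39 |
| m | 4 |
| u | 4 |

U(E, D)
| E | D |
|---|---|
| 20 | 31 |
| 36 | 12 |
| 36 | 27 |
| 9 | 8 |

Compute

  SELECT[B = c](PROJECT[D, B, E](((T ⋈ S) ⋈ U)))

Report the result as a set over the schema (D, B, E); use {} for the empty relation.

Natural join on B: {(c, 18, 19), (c, 18, 24), (c, 18, 36), (c, 18, 9), (c, 34, 19), (c, 34, 24), (c, 34, 36), (c, 34, 9), (c, 36, 19), (c, 36, 24), (c, 36, 36), (c, 36, 9), (m, 18, 39), (m, 18, 4), (m, 21, 39), (m, 21, 4), (m, 28, 39), (m, 28, 4), (u, 2, 4), (u, 39, 4)}
Natural join on E: {(c, 18, 36, 12), (c, 18, 36, 27), (c, 18, 9, 8), (c, 34, 36, 12), (c, 34, 36, 27), (c, 34, 9, 8), (c, 36, 36, 12), (c, 36, 36, 27), (c, 36, 9, 8)}
π[D, B, E]: project onto (D, B, E) (6 duplicate(s) eliminated) → {(12, c, 36), (27, c, 36), (8, c, 9)}
σ[B = c]: keep tuples satisfying B = c → {(12, c, 36), (27, c, 36), (8, c, 9)}

{(12, c, 36), (27, c, 36), (8, c, 9)}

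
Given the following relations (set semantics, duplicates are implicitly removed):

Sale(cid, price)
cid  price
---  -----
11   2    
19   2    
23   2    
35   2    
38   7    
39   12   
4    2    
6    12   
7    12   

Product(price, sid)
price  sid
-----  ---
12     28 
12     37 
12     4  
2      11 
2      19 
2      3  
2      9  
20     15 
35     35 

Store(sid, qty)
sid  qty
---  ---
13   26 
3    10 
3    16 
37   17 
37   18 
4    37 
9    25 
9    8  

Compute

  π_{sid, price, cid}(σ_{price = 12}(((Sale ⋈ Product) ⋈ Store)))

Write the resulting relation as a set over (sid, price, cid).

{(37, 12, 39), (37, 12, 6), (37, 12, 7), (4, 12, 39), (4, 12, 6), (4, 12, 7)}

Joining Sale and Product on price yields {(11, 2, 11), (11, 2, 19), (11, 2, 3), (11, 2, 9), (19, 2, 11), (19, 2, 19), (19, 2, 3), (19, 2, 9), (23, 2, 11), (23, 2, 19), (23, 2, 3), (23, 2, 9), (35, 2, 11), (35, 2, 19), (35, 2, 3), (35, 2, 9), (39, 12, 28), (39, 12, 37), (39, 12, 4), (4, 2, 11), (4, 2, 19), (4, 2, 3), (4, 2, 9), (6, 12, 28), (6, 12, 37), (6, 12, 4), (7, 12, 28), (7, 12, 37), (7, 12, 4)}.
Joining (Sale ⋈ Product) and Store on sid yields {(11, 2, 3, 10), (11, 2, 3, 16), (11, 2, 9, 25), (11, 2, 9, 8), (19, 2, 3, 10), (19, 2, 3, 16), (19, 2, 9, 25), (19, 2, 9, 8), (23, 2, 3, 10), (23, 2, 3, 16), (23, 2, 9, 25), (23, 2, 9, 8), (35, 2, 3, 10), (35, 2, 3, 16), (35, 2, 9, 25), (35, 2, 9, 8), (39, 12, 37, 17), (39, 12, 37, 18), (39, 12, 4, 37), (4, 2, 3, 10), (4, 2, 3, 16), (4, 2, 9, 25), (4, 2, 9, 8), (6, 12, 37, 17), (6, 12, 37, 18), (6, 12, 4, 37), (7, 12, 37, 17), (7, 12, 37, 18), (7, 12, 4, 37)}.
Selection price = 12: {(39, 12, 37, 17), (39, 12, 37, 18), (39, 12, 4, 37), (6, 12, 37, 17), (6, 12, 37, 18), (6, 12, 4, 37), (7, 12, 37, 17), (7, 12, 37, 18), (7, 12, 4, 37)}
Projecting to sid, price, cid (3 duplicate(s) eliminated): {(37, 12, 39), (37, 12, 6), (37, 12, 7), (4, 12, 39), (4, 12, 6), (4, 12, 7)}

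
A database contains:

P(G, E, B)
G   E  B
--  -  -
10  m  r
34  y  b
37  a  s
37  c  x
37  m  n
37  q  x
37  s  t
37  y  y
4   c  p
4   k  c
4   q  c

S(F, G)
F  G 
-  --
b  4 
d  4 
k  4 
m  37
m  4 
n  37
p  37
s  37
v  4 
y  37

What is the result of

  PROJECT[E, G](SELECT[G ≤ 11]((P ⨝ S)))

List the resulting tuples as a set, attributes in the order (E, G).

{(c, 4), (k, 4), (q, 4)}

Natural join on G: {(37, a, s, m), (37, a, s, n), (37, a, s, p), (37, a, s, s), (37, a, s, y), (37, c, x, m), (37, c, x, n), (37, c, x, p), (37, c, x, s), (37, c, x, y), (37, m, n, m), (37, m, n, n), (37, m, n, p), (37, m, n, s), (37, m, n, y), (37, q, x, m), (37, q, x, n), (37, q, x, p), (37, q, x, s), (37, q, x, y), (37, s, t, m), (37, s, t, n), (37, s, t, p), (37, s, t, s), (37, s, t, y), (37, y, y, m), (37, y, y, n), (37, y, y, p), (37, y, y, s), (37, y, y, y), (4, c, p, b), (4, c, p, d), (4, c, p, k), (4, c, p, m), (4, c, p, v), (4, k, c, b), (4, k, c, d), (4, k, c, k), (4, k, c, m), (4, k, c, v), (4, q, c, b), (4, q, c, d), (4, q, c, k), (4, q, c, m), (4, q, c, v)}
σ[G ≤ 11]: keep tuples satisfying G ≤ 11 → {(4, c, p, b), (4, c, p, d), (4, c, p, k), (4, c, p, m), (4, c, p, v), (4, k, c, b), (4, k, c, d), (4, k, c, k), (4, k, c, m), (4, k, c, v), (4, q, c, b), (4, q, c, d), (4, q, c, k), (4, q, c, m), (4, q, c, v)}
Keep only column(s) E, G (12 duplicate(s) eliminated): {(c, 4), (k, 4), (q, 4)}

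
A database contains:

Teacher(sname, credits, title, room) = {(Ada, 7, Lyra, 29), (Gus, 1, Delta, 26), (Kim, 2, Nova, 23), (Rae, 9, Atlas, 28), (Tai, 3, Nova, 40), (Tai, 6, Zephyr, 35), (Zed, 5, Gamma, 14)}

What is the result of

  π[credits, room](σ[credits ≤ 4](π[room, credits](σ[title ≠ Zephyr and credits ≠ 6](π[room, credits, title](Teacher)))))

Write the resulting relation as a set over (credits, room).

{(1, 26), (2, 23), (3, 40)}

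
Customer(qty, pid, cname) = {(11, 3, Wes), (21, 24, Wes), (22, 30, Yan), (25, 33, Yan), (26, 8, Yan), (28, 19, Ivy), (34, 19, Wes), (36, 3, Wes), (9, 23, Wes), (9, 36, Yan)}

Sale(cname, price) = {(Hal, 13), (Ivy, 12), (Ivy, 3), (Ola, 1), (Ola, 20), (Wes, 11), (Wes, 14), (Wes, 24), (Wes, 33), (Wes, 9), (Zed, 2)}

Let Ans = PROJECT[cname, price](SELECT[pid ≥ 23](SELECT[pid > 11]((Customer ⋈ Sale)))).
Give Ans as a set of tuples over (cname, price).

{(Wes, 11), (Wes, 14), (Wes, 24), (Wes, 33), (Wes, 9)}

Customer ⋈ Sale (natural join on cname): {(11, 3, Wes, 11), (11, 3, Wes, 14), (11, 3, Wes, 24), (11, 3, Wes, 33), (11, 3, Wes, 9), (21, 24, Wes, 11), (21, 24, Wes, 14), (21, 24, Wes, 24), (21, 24, Wes, 33), (21, 24, Wes, 9), (28, 19, Ivy, 12), (28, 19, Ivy, 3), (34, 19, Wes, 11), (34, 19, Wes, 14), (34, 19, Wes, 24), (34, 19, Wes, 33), (34, 19, Wes, 9), (36, 3, Wes, 11), (36, 3, Wes, 14), (36, 3, Wes, 24), (36, 3, Wes, 33), (36, 3, Wes, 9), (9, 23, Wes, 11), (9, 23, Wes, 14), (9, 23, Wes, 24), (9, 23, Wes, 33), (9, 23, Wes, 9)}
Filtering on pid > 11 leaves {(21, 24, Wes, 11), (21, 24, Wes, 14), (21, 24, Wes, 24), (21, 24, Wes, 33), (21, 24, Wes, 9), (28, 19, Ivy, 12), (28, 19, Ivy, 3), (34, 19, Wes, 11), (34, 19, Wes, 14), (34, 19, Wes, 24), (34, 19, Wes, 33), (34, 19, Wes, 9), (9, 23, Wes, 11), (9, 23, Wes, 14), (9, 23, Wes, 24), (9, 23, Wes, 33), (9, 23, Wes, 9)}.
Filtering on pid ≥ 23 leaves {(21, 24, Wes, 11), (21, 24, Wes, 14), (21, 24, Wes, 24), (21, 24, Wes, 33), (21, 24, Wes, 9), (9, 23, Wes, 11), (9, 23, Wes, 14), (9, 23, Wes, 24), (9, 23, Wes, 33), (9, 23, Wes, 9)}.
π_{cname, price} gives {(Wes, 11), (Wes, 14), (Wes, 24), (Wes, 33), (Wes, 9)} (5 duplicate(s) eliminated).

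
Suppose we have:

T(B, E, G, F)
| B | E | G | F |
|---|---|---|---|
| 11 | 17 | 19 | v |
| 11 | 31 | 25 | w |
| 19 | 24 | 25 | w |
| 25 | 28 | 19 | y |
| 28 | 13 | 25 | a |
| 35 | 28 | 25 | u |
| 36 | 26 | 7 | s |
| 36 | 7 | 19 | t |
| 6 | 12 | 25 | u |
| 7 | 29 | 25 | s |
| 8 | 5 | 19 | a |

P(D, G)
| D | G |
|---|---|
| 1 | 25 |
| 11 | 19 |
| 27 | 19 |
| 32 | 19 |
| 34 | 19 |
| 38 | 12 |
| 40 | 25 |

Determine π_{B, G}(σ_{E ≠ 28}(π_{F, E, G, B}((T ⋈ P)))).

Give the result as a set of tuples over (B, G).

T ⋈ P (natural join on G): {(11, 17, 19, v, 11), (11, 17, 19, v, 27), (11, 17, 19, v, 32), (11, 17, 19, v, 34), (11, 31, 25, w, 1), (11, 31, 25, w, 40), (19, 24, 25, w, 1), (19, 24, 25, w, 40), (25, 28, 19, y, 11), (25, 28, 19, y, 27), (25, 28, 19, y, 32), (25, 28, 19, y, 34), (28, 13, 25, a, 1), (28, 13, 25, a, 40), (35, 28, 25, u, 1), (35, 28, 25, u, 40), (36, 7, 19, t, 11), (36, 7, 19, t, 27), (36, 7, 19, t, 32), (36, 7, 19, t, 34), (6, 12, 25, u, 1), (6, 12, 25, u, 40), (7, 29, 25, s, 1), (7, 29, 25, s, 40), (8, 5, 19, a, 11), (8, 5, 19, a, 27), (8, 5, 19, a, 32), (8, 5, 19, a, 34)}
π[F, E, G, B]: project onto (F, E, G, B) (18 duplicate(s) eliminated) → {(a, 13, 25, 28), (a, 5, 19, 8), (s, 29, 25, 7), (t, 7, 19, 36), (u, 12, 25, 6), (u, 28, 25, 35), (v, 17, 19, 11), (w, 24, 25, 19), (w, 31, 25, 11), (y, 28, 19, 25)}
σ[E ≠ 28]: keep tuples satisfying E ≠ 28 → {(a, 13, 25, 28), (a, 5, 19, 8), (s, 29, 25, 7), (t, 7, 19, 36), (u, 12, 25, 6), (v, 17, 19, 11), (w, 24, 25, 19), (w, 31, 25, 11)}
π[B, G]: project onto (B, G) → {(11, 19), (11, 25), (19, 25), (28, 25), (36, 19), (6, 25), (7, 25), (8, 19)}

{(11, 19), (11, 25), (19, 25), (28, 25), (36, 19), (6, 25), (7, 25), (8, 19)}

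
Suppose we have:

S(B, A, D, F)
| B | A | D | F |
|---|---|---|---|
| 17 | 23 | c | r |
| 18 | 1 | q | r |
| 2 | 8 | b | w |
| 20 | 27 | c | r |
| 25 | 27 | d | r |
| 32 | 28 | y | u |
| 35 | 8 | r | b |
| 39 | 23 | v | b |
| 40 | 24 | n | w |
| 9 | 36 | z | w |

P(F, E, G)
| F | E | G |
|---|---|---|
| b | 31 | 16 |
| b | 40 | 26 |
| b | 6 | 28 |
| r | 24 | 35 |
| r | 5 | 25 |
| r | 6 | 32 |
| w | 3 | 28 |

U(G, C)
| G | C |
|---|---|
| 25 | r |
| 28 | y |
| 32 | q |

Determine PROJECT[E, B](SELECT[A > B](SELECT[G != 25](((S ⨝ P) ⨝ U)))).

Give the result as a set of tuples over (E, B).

{(3, 2), (3, 9), (6, 17), (6, 20), (6, 25)}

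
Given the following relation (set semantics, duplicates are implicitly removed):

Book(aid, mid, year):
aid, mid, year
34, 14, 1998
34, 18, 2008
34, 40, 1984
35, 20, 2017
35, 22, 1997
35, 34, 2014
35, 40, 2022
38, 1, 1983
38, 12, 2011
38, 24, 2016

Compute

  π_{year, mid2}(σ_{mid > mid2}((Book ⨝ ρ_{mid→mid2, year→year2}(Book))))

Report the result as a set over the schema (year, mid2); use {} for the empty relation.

{(1984, 14), (1984, 18), (1997, 20), (2008, 14), (2011, 1), (2014, 20), (2014, 22), (2016, 1), (2016, 12), (2022, 20), (2022, 22), (2022, 34)}

ρ[mid→mid2, year→year2]: schema becomes (aid, mid2, year2); tuples unchanged.
Joining Book and ρ_{mid→mid2, year→year2}(Book) on aid yields {(34, 14, 1998, 14, 1998), (34, 14, 1998, 18, 2008), (34, 14, 1998, 40, 1984), (34, 18, 2008, 14, 1998), (34, 18, 2008, 18, 2008), (34, 18, 2008, 40, 1984), (34, 40, 1984, 14, 1998), (34, 40, 1984, 18, 2008), (34, 40, 1984, 40, 1984), (35, 20, 2017, 20, 2017), (35, 20, 2017, 22, 1997), (35, 20, 2017, 34, 2014), (35, 20, 2017, 40, 2022), (35, 22, 1997, 20, 2017), (35, 22, 1997, 22, 1997), (35, 22, 1997, 34, 2014), (35, 22, 1997, 40, 2022), (35, 34, 2014, 20, 2017), (35, 34, 2014, 22, 1997), (35, 34, 2014, 34, 2014), (35, 34, 2014, 40, 2022), (35, 40, 2022, 20, 2017), (35, 40, 2022, 22, 1997), (35, 40, 2022, 34, 2014), (35, 40, 2022, 40, 2022), (38, 1, 1983, 1, 1983), (38, 1, 1983, 12, 2011), (38, 1, 1983, 24, 2016), (38, 12, 2011, 1, 1983), (38, 12, 2011, 12, 2011), (38, 12, 2011, 24, 2016), (38, 24, 2016, 1, 1983), (38, 24, 2016, 12, 2011), (38, 24, 2016, 24, 2016)}.
Apply σ_{mid > mid2}; surviving tuples: {(34, 18, 2008, 14, 1998), (34, 40, 1984, 14, 1998), (34, 40, 1984, 18, 2008), (35, 22, 1997, 20, 2017), (35, 34, 2014, 20, 2017), (35, 34, 2014, 22, 1997), (35, 40, 2022, 20, 2017), (35, 40, 2022, 22, 1997), (35, 40, 2022, 34, 2014), (38, 12, 2011, 1, 1983), (38, 24, 2016, 1, 1983), (38, 24, 2016, 12, 2011)}
π[year, mid2]: project onto (year, mid2) → {(1984, 14), (1984, 18), (1997, 20), (2008, 14), (2011, 1), (2014, 20), (2014, 22), (2016, 1), (2016, 12), (2022, 20), (2022, 22), (2022, 34)}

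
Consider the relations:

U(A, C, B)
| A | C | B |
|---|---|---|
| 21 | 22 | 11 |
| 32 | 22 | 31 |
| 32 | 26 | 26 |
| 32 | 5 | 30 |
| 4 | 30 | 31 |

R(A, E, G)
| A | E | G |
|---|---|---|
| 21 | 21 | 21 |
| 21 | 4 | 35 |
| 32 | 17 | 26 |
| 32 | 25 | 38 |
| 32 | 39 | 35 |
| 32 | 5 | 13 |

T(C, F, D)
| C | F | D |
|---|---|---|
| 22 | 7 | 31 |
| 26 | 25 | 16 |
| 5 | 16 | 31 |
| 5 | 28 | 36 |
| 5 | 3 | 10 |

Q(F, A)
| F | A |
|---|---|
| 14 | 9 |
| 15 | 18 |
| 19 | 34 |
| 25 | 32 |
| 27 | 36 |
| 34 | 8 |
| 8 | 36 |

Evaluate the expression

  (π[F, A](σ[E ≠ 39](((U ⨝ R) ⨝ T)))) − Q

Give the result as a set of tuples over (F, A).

U ⋈ R (natural join on A): {(21, 22, 11, 21, 21), (21, 22, 11, 4, 35), (32, 22, 31, 17, 26), (32, 22, 31, 25, 38), (32, 22, 31, 39, 35), (32, 22, 31, 5, 13), (32, 26, 26, 17, 26), (32, 26, 26, 25, 38), (32, 26, 26, 39, 35), (32, 26, 26, 5, 13), (32, 5, 30, 17, 26), (32, 5, 30, 25, 38), (32, 5, 30, 39, 35), (32, 5, 30, 5, 13)}
(U ⨝ R) ⋈ T (natural join on C): {(21, 22, 11, 21, 21, 7, 31), (21, 22, 11, 4, 35, 7, 31), (32, 22, 31, 17, 26, 7, 31), (32, 22, 31, 25, 38, 7, 31), (32, 22, 31, 39, 35, 7, 31), (32, 22, 31, 5, 13, 7, 31), (32, 26, 26, 17, 26, 25, 16), (32, 26, 26, 25, 38, 25, 16), (32, 26, 26, 39, 35, 25, 16), (32, 26, 26, 5, 13, 25, 16), (32, 5, 30, 17, 26, 16, 31), (32, 5, 30, 17, 26, 28, 36), (32, 5, 30, 17, 26, 3, 10), (32, 5, 30, 25, 38, 16, 31), (32, 5, 30, 25, 38, 28, 36), (32, 5, 30, 25, 38, 3, 10), (32, 5, 30, 39, 35, 16, 31), (32, 5, 30, 39, 35, 28, 36), (32, 5, 30, 39, 35, 3, 10), (32, 5, 30, 5, 13, 16, 31), (32, 5, 30, 5, 13, 28, 36), (32, 5, 30, 5, 13, 3, 10)}
Filtering on E ≠ 39 leaves {(21, 22, 11, 21, 21, 7, 31), (21, 22, 11, 4, 35, 7, 31), (32, 22, 31, 17, 26, 7, 31), (32, 22, 31, 25, 38, 7, 31), (32, 22, 31, 5, 13, 7, 31), (32, 26, 26, 17, 26, 25, 16), (32, 26, 26, 25, 38, 25, 16), (32, 26, 26, 5, 13, 25, 16), (32, 5, 30, 17, 26, 16, 31), (32, 5, 30, 17, 26, 28, 36), (32, 5, 30, 17, 26, 3, 10), (32, 5, 30, 25, 38, 16, 31), (32, 5, 30, 25, 38, 28, 36), (32, 5, 30, 25, 38, 3, 10), (32, 5, 30, 5, 13, 16, 31), (32, 5, 30, 5, 13, 28, 36), (32, 5, 30, 5, 13, 3, 10)}.
Keep only column(s) F, A (11 duplicate(s) eliminated): {(16, 32), (25, 32), (28, 32), (3, 32), (7, 21), (7, 32)}
Difference: {(16, 32), (25, 32), (28, 32), (3, 32), (7, 21), (7, 32)} with {(14, 9), (15, 18), (19, 34), (25, 32), (27, 36), (34, 8), (8, 36)} → {(16, 32), (28, 32), (3, 32), (7, 21), (7, 32)}

{(16, 32), (28, 32), (3, 32), (7, 21), (7, 32)}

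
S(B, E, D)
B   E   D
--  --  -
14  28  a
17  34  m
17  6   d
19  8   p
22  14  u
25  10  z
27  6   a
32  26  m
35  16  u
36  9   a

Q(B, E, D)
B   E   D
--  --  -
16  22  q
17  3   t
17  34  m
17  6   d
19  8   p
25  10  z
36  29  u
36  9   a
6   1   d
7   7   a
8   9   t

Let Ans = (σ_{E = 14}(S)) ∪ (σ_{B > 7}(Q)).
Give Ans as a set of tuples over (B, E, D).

{(16, 22, q), (17, 3, t), (17, 34, m), (17, 6, d), (19, 8, p), (22, 14, u), (25, 10, z), (36, 29, u), (36, 9, a), (8, 9, t)}

σ[E = 14]: keep tuples satisfying E = 14 → {(22, 14, u)}
σ[B > 7]: keep tuples satisfying B > 7 → {(16, 22, q), (17, 3, t), (17, 34, m), (17, 6, d), (19, 8, p), (25, 10, z), (36, 29, u), (36, 9, a), (8, 9, t)}
Union: {(22, 14, u)} with {(16, 22, q), (17, 3, t), (17, 34, m), (17, 6, d), (19, 8, p), (25, 10, z), (36, 29, u), (36, 9, a), (8, 9, t)} → {(16, 22, q), (17, 3, t), (17, 34, m), (17, 6, d), (19, 8, p), (22, 14, u), (25, 10, z), (36, 29, u), (36, 9, a), (8, 9, t)}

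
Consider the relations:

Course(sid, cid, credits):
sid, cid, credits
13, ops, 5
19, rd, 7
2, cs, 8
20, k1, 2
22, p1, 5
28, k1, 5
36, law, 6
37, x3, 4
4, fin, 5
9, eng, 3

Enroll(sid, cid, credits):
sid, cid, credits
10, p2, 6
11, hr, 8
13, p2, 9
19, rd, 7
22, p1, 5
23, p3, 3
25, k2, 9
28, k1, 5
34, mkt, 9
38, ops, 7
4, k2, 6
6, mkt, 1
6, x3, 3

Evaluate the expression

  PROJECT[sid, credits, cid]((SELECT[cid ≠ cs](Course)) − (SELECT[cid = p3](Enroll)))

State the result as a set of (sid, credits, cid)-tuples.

{(13, 5, ops), (19, 7, rd), (20, 2, k1), (22, 5, p1), (28, 5, k1), (36, 6, law), (37, 4, x3), (4, 5, fin), (9, 3, eng)}

Selection cid ≠ cs: {(13, ops, 5), (19, rd, 7), (20, k1, 2), (22, p1, 5), (28, k1, 5), (36, law, 6), (37, x3, 4), (4, fin, 5), (9, eng, 3)}
Selection cid = p3: {(23, p3, 3)}
Set difference of the two operands is {(13, ops, 5), (19, rd, 7), (20, k1, 2), (22, p1, 5), (28, k1, 5), (36, law, 6), (37, x3, 4), (4, fin, 5), (9, eng, 3)}.
Projecting to sid, credits, cid: {(13, 5, ops), (19, 7, rd), (20, 2, k1), (22, 5, p1), (28, 5, k1), (36, 6, law), (37, 4, x3), (4, 5, fin), (9, 3, eng)}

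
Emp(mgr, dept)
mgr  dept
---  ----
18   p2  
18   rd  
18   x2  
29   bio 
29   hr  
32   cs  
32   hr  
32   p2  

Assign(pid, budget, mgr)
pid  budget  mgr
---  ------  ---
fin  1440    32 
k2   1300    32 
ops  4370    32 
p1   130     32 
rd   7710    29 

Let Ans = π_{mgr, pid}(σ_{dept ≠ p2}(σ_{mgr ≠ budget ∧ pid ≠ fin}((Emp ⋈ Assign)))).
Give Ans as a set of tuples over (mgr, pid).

Natural join on mgr: {(29, bio, rd, 7710), (29, hr, rd, 7710), (32, cs, fin, 1440), (32, cs, k2, 1300), (32, cs, ops, 4370), (32, cs, p1, 130), (32, hr, fin, 1440), (32, hr, k2, 1300), (32, hr, ops, 4370), (32, hr, p1, 130), (32, p2, fin, 1440), (32, p2, k2, 1300), (32, p2, ops, 4370), (32, p2, p1, 130)}
σ[mgr ≠ budget ∧ pid ≠ fin]: keep tuples satisfying mgr ≠ budget ∧ pid ≠ fin → {(29, bio, rd, 7710), (29, hr, rd, 7710), (32, cs, k2, 1300), (32, cs, ops, 4370), (32, cs, p1, 130), (32, hr, k2, 1300), (32, hr, ops, 4370), (32, hr, p1, 130), (32, p2, k2, 1300), (32, p2, ops, 4370), (32, p2, p1, 130)}
σ[dept ≠ p2]: keep tuples satisfying dept ≠ p2 → {(29, bio, rd, 7710), (29, hr, rd, 7710), (32, cs, k2, 1300), (32, cs, ops, 4370), (32, cs, p1, 130), (32, hr, k2, 1300), (32, hr, ops, 4370), (32, hr, p1, 130)}
π[mgr, pid]: project onto (mgr, pid) (4 duplicate(s) eliminated) → {(29, rd), (32, k2), (32, ops), (32, p1)}

{(29, rd), (32, k2), (32, ops), (32, p1)}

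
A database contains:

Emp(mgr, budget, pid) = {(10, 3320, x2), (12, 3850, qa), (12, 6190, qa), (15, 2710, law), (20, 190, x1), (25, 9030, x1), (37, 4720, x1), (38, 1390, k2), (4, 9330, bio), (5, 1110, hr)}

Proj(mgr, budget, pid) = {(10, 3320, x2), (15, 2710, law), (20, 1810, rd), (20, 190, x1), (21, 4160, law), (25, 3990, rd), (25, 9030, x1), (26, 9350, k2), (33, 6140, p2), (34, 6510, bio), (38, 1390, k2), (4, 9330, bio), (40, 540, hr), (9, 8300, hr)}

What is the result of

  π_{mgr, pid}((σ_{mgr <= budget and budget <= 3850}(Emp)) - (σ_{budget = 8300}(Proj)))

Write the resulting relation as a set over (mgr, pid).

{(10, x2), (12, qa), (15, law), (20, x1), (38, k2), (5, hr)}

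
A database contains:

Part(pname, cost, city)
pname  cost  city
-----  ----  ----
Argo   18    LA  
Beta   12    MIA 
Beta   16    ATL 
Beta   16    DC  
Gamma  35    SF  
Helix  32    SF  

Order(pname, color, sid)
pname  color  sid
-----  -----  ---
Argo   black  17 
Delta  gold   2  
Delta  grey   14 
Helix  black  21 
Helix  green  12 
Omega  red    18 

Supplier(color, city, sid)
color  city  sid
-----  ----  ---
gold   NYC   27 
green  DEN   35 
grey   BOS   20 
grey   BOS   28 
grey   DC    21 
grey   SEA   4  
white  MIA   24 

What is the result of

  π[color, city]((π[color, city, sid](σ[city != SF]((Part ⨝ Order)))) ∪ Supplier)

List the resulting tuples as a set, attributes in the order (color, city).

{(black, LA), (gold, NYC), (green, DEN), (grey, BOS), (grey, DC), (grey, SEA), (white, MIA)}

Part ⋈ Order (natural join on pname): {(Argo, 18, LA, black, 17), (Helix, 32, SF, black, 21), (Helix, 32, SF, green, 12)}
σ[city != SF]: keep tuples satisfying city != SF → {(Argo, 18, LA, black, 17)}
π_{color, city, sid} gives {(black, LA, 17)}.
Set union of the two operands is {(black, LA, 17), (gold, NYC, 27), (green, DEN, 35), (grey, BOS, 20), (grey, BOS, 28), (grey, DC, 21), (grey, SEA, 4), (white, MIA, 24)}.
π_{color, city} gives {(black, LA), (gold, NYC), (green, DEN), (grey, BOS), (grey, DC), (grey, SEA), (white, MIA)} (1 duplicate(s) eliminated).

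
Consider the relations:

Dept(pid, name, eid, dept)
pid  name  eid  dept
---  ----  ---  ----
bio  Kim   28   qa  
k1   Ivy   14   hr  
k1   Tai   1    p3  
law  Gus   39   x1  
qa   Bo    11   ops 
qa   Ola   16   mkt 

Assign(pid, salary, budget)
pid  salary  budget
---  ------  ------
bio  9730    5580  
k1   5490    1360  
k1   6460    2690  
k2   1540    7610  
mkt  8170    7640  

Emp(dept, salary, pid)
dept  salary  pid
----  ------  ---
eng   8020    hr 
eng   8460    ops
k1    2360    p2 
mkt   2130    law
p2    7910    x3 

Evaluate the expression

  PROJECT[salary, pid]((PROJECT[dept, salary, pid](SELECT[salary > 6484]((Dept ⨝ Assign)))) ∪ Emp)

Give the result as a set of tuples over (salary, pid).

Joining Dept and Assign on pid yields {(bio, Kim, 28, qa, 9730, 5580), (k1, Ivy, 14, hr, 5490, 1360), (k1, Ivy, 14, hr, 6460, 2690), (k1, Tai, 1, p3, 5490, 1360), (k1, Tai, 1, p3, 6460, 2690)}.
σ[salary > 6484]: keep tuples satisfying salary > 6484 → {(bio, Kim, 28, qa, 9730, 5580)}
Keep only column(s) dept, salary, pid: {(qa, 9730, bio)}
Set union of the two operands is {(eng, 8020, hr), (eng, 8460, ops), (k1, 2360, p2), (mkt, 2130, law), (p2, 7910, x3), (qa, 9730, bio)}.
Keep only column(s) salary, pid: {(2130, law), (2360, p2), (7910, x3), (8020, hr), (8460, ops), (9730, bio)}

{(2130, law), (2360, p2), (7910, x3), (8020, hr), (8460, ops), (9730, bio)}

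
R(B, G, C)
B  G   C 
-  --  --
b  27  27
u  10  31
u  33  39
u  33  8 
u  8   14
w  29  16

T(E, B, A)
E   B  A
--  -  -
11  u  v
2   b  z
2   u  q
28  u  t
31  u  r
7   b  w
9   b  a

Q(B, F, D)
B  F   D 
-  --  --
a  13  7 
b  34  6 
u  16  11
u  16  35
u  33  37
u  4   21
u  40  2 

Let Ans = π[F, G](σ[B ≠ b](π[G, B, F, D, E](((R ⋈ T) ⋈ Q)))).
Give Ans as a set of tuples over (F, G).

{(16, 10), (16, 33), (16, 8), (33, 10), (33, 33), (33, 8), (4, 10), (4, 33), (4, 8), (40, 10), (40, 33), (40, 8)}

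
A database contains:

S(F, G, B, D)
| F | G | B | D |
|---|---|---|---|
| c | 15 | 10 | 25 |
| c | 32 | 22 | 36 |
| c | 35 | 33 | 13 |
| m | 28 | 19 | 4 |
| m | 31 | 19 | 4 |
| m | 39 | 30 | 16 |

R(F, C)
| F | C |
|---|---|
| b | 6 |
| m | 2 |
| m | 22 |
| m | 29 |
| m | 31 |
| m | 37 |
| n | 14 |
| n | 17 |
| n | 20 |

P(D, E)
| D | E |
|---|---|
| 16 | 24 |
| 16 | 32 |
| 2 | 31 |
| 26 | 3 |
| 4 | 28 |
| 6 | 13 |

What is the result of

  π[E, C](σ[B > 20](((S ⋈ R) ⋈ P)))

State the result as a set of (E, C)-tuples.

S ⋈ R (natural join on F): {(m, 28, 19, 4, 2), (m, 28, 19, 4, 22), (m, 28, 19, 4, 29), (m, 28, 19, 4, 31), (m, 28, 19, 4, 37), (m, 31, 19, 4, 2), (m, 31, 19, 4, 22), (m, 31, 19, 4, 29), (m, 31, 19, 4, 31), (m, 31, 19, 4, 37), (m, 39, 30, 16, 2), (m, 39, 30, 16, 22), (m, 39, 30, 16, 29), (m, 39, 30, 16, 31), (m, 39, 30, 16, 37)}
(S ⋈ R) ⋈ P (natural join on D): {(m, 28, 19, 4, 2, 28), (m, 28, 19, 4, 22, 28), (m, 28, 19, 4, 29, 28), (m, 28, 19, 4, 31, 28), (m, 28, 19, 4, 37, 28), (m, 31, 19, 4, 2, 28), (m, 31, 19, 4, 22, 28), (m, 31, 19, 4, 29, 28), (m, 31, 19, 4, 31, 28), (m, 31, 19, 4, 37, 28), (m, 39, 30, 16, 2, 24), (m, 39, 30, 16, 2, 32), (m, 39, 30, 16, 22, 24), (m, 39, 30, 16, 22, 32), (m, 39, 30, 16, 29, 24), (m, 39, 30, 16, 29, 32), (m, 39, 30, 16, 31, 24), (m, 39, 30, 16, 31, 32), (m, 39, 30, 16, 37, 24), (m, 39, 30, 16, 37, 32)}
σ[B > 20]: keep tuples satisfying B > 20 → {(m, 39, 30, 16, 2, 24), (m, 39, 30, 16, 2, 32), (m, 39, 30, 16, 22, 24), (m, 39, 30, 16, 22, 32), (m, 39, 30, 16, 29, 24), (m, 39, 30, 16, 29, 32), (m, 39, 30, 16, 31, 24), (m, 39, 30, 16, 31, 32), (m, 39, 30, 16, 37, 24), (m, 39, 30, 16, 37, 32)}
Keep only column(s) E, C: {(24, 2), (24, 22), (24, 29), (24, 31), (24, 37), (32, 2), (32, 22), (32, 29), (32, 31), (32, 37)}

{(24, 2), (24, 22), (24, 29), (24, 31), (24, 37), (32, 2), (32, 22), (32, 29), (32, 31), (32, 37)}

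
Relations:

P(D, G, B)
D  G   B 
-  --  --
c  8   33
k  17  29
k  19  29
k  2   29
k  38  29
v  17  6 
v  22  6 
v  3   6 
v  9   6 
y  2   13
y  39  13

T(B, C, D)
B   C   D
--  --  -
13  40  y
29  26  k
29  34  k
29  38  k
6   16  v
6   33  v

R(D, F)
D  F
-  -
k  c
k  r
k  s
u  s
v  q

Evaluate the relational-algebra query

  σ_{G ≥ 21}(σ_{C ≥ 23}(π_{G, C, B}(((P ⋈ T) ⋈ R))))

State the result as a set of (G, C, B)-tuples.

{(22, 33, 6), (38, 26, 29), (38, 34, 29), (38, 38, 29)}

P ⋈ T (natural join on D, B): {(k, 17, 29, 26), (k, 17, 29, 34), (k, 17, 29, 38), (k, 19, 29, 26), (k, 19, 29, 34), (k, 19, 29, 38), (k, 2, 29, 26), (k, 2, 29, 34), (k, 2, 29, 38), (k, 38, 29, 26), (k, 38, 29, 34), (k, 38, 29, 38), (v, 17, 6, 16), (v, 17, 6, 33), (v, 22, 6, 16), (v, 22, 6, 33), (v, 3, 6, 16), (v, 3, 6, 33), (v, 9, 6, 16), (v, 9, 6, 33), (y, 2, 13, 40), (y, 39, 13, 40)}
(P ⋈ T) ⋈ R (natural join on D): {(k, 17, 29, 26, c), (k, 17, 29, 26, r), (k, 17, 29, 26, s), (k, 17, 29, 34, c), (k, 17, 29, 34, r), (k, 17, 29, 34, s), (k, 17, 29, 38, c), (k, 17, 29, 38, r), (k, 17, 29, 38, s), (k, 19, 29, 26, c), (k, 19, 29, 26, r), (k, 19, 29, 26, s), (k, 19, 29, 34, c), (k, 19, 29, 34, r), (k, 19, 29, 34, s), (k, 19, 29, 38, c), (k, 19, 29, 38, r), (k, 19, 29, 38, s), (k, 2, 29, 26, c), (k, 2, 29, 26, r), (k, 2, 29, 26, s), (k, 2, 29, 34, c), (k, 2, 29, 34, r), (k, 2, 29, 34, s), (k, 2, 29, 38, c), (k, 2, 29, 38, r), (k, 2, 29, 38, s), (k, 38, 29, 26, c), (k, 38, 29, 26, r), (k, 38, 29, 26, s), (k, 38, 29, 34, c), (k, 38, 29, 34, r), (k, 38, 29, 34, s), (k, 38, 29, 38, c), (k, 38, 29, 38, r), (k, 38, 29, 38, s), (v, 17, 6, 16, q), (v, 17, 6, 33, q), (v, 22, 6, 16, q), (v, 22, 6, 33, q), (v, 3, 6, 16, q), (v, 3, 6, 33, q), (v, 9, 6, 16, q), (v, 9, 6, 33, q)}
Projecting to G, C, B (24 duplicate(s) eliminated): {(17, 16, 6), (17, 26, 29), (17, 33, 6), (17, 34, 29), (17, 38, 29), (19, 26, 29), (19, 34, 29), (19, 38, 29), (2, 26, 29), (2, 34, 29), (2, 38, 29), (22, 16, 6), (22, 33, 6), (3, 16, 6), (3, 33, 6), (38, 26, 29), (38, 34, 29), (38, 38, 29), (9, 16, 6), (9, 33, 6)}
σ[C ≥ 23]: keep tuples satisfying C ≥ 23 → {(17, 26, 29), (17, 33, 6), (17, 34, 29), (17, 38, 29), (19, 26, 29), (19, 34, 29), (19, 38, 29), (2, 26, 29), (2, 34, 29), (2, 38, 29), (22, 33, 6), (3, 33, 6), (38, 26, 29), (38, 34, 29), (38, 38, 29), (9, 33, 6)}
σ[G ≥ 21]: keep tuples satisfying G ≥ 21 → {(22, 33, 6), (38, 26, 29), (38, 34, 29), (38, 38, 29)}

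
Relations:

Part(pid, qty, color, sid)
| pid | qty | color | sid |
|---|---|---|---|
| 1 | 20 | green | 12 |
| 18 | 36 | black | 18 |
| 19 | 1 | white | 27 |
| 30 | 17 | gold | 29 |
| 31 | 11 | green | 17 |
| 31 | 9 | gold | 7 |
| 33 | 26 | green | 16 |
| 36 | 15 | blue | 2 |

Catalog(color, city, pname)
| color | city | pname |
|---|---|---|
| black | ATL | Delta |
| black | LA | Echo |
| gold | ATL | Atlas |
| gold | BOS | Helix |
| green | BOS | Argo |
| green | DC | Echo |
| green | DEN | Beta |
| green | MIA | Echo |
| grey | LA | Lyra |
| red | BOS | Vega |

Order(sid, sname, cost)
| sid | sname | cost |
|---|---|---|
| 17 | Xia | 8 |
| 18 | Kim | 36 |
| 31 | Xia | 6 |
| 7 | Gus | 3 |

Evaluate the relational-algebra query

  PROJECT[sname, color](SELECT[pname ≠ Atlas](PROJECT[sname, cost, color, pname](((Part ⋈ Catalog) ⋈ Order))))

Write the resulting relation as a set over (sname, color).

{(Gus, gold), (Kim, black), (Xia, green)}

Natural join on color: {(1, 20, green, 12, BOS, Argo), (1, 20, green, 12, DC, Echo), (1, 20, green, 12, DEN, Beta), (1, 20, green, 12, MIA, Echo), (18, 36, black, 18, ATL, Delta), (18, 36, black, 18, LA, Echo), (30, 17, gold, 29, ATL, Atlas), (30, 17, gold, 29, BOS, Helix), (31, 11, green, 17, BOS, Argo), (31, 11, green, 17, DC, Echo), (31, 11, green, 17, DEN, Beta), (31, 11, green, 17, MIA, Echo), (31, 9, gold, 7, ATL, Atlas), (31, 9, gold, 7, BOS, Helix), (33, 26, green, 16, BOS, Argo), (33, 26, green, 16, DC, Echo), (33, 26, green, 16, DEN, Beta), (33, 26, green, 16, MIA, Echo)}
Natural join on sid: {(18, 36, black, 18, ATL, Delta, Kim, 36), (18, 36, black, 18, LA, Echo, Kim, 36), (31, 11, green, 17, BOS, Argo, Xia, 8), (31, 11, green, 17, DC, Echo, Xia, 8), (31, 11, green, 17, DEN, Beta, Xia, 8), (31, 11, green, 17, MIA, Echo, Xia, 8), (31, 9, gold, 7, ATL, Atlas, Gus, 3), (31, 9, gold, 7, BOS, Helix, Gus, 3)}
Keep only column(s) sname, cost, color, pname (1 duplicate(s) eliminated): {(Gus, 3, gold, Atlas), (Gus, 3, gold, Helix), (Kim, 36, black, Delta), (Kim, 36, black, Echo), (Xia, 8, green, Argo), (Xia, 8, green, Beta), (Xia, 8, green, Echo)}
σ[pname ≠ Atlas]: keep tuples satisfying pname ≠ Atlas → {(Gus, 3, gold, Helix), (Kim, 36, black, Delta), (Kim, 36, black, Echo), (Xia, 8, green, Argo), (Xia, 8, green, Beta), (Xia, 8, green, Echo)}
Keep only column(s) sname, color (3 duplicate(s) eliminated): {(Gus, gold), (Kim, black), (Xia, green)}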